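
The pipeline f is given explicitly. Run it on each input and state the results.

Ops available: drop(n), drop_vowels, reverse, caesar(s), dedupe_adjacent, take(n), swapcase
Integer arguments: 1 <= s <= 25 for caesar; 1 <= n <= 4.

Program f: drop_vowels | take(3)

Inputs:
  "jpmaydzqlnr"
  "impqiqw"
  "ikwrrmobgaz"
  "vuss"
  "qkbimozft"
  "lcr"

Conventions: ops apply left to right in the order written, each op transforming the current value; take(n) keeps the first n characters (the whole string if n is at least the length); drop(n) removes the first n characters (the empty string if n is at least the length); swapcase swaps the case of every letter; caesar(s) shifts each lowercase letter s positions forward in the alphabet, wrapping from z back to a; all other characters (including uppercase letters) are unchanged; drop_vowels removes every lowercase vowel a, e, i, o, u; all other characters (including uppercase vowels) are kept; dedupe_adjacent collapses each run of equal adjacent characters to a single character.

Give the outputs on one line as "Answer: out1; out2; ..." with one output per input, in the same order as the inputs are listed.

"jpm"; "mpq"; "kwr"; "vss"; "qkb"; "lcr"

Execution, op by op:
  "jpmaydzqlnr" -> "jpmydzqlnr" -> "jpm"
  "impqiqw" -> "mpqqw" -> "mpq"
  "ikwrrmobgaz" -> "kwrrmbgz" -> "kwr"
  "vuss" -> "vss" -> "vss"
  "qkbimozft" -> "qkbmzft" -> "qkb"
  "lcr" -> "lcr" -> "lcr"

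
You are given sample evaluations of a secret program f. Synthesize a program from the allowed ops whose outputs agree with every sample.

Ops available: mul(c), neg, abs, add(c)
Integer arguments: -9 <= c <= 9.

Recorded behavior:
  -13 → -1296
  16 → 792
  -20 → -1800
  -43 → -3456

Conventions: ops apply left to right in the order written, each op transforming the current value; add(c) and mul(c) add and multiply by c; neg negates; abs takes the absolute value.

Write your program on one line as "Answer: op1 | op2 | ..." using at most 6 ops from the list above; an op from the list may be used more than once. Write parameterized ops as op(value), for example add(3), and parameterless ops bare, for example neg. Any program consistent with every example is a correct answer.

neg | add(5) | neg | mul(-9) | mul(-8)

Check, running the answer program on each example:
  -13 -> 13 -> 18 -> -18 -> 162 -> -1296
  16 -> -16 -> -11 -> 11 -> -99 -> 792
  -20 -> 20 -> 25 -> -25 -> 225 -> -1800
  -43 -> 43 -> 48 -> -48 -> 432 -> -3456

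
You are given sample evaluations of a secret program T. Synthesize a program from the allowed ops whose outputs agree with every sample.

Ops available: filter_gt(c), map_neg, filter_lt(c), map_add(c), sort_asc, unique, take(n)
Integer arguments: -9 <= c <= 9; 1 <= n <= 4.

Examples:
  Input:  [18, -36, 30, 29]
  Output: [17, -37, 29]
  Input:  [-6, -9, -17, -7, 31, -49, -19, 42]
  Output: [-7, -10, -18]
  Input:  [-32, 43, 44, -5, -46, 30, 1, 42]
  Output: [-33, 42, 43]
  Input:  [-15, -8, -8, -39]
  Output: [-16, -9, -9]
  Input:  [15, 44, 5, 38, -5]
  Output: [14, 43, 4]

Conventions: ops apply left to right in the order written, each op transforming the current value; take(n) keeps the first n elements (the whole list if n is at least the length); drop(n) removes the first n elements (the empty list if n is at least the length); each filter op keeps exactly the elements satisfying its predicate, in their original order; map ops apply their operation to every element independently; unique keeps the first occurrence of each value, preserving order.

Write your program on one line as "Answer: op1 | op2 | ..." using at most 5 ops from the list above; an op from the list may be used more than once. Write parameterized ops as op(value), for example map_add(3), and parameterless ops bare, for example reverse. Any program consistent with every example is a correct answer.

map_add(-6) | map_add(8) | take(3) | map_add(-3)

Check, running the answer program on each example:
  [18, -36, 30, 29] -> [12, -42, 24, 23] -> [20, -34, 32, 31] -> [20, -34, 32] -> [17, -37, 29]
  [-6, -9, -17, -7, 31, -49, -19, 42] -> [-12, -15, -23, -13, 25, -55, -25, 36] -> [-4, -7, -15, -5, 33, -47, -17, 44] -> [-4, -7, -15] -> [-7, -10, -18]
  [-32, 43, 44, -5, -46, 30, 1, 42] -> [-38, 37, 38, -11, -52, 24, -5, 36] -> [-30, 45, 46, -3, -44, 32, 3, 44] -> [-30, 45, 46] -> [-33, 42, 43]
  [-15, -8, -8, -39] -> [-21, -14, -14, -45] -> [-13, -6, -6, -37] -> [-13, -6, -6] -> [-16, -9, -9]
  [15, 44, 5, 38, -5] -> [9, 38, -1, 32, -11] -> [17, 46, 7, 40, -3] -> [17, 46, 7] -> [14, 43, 4]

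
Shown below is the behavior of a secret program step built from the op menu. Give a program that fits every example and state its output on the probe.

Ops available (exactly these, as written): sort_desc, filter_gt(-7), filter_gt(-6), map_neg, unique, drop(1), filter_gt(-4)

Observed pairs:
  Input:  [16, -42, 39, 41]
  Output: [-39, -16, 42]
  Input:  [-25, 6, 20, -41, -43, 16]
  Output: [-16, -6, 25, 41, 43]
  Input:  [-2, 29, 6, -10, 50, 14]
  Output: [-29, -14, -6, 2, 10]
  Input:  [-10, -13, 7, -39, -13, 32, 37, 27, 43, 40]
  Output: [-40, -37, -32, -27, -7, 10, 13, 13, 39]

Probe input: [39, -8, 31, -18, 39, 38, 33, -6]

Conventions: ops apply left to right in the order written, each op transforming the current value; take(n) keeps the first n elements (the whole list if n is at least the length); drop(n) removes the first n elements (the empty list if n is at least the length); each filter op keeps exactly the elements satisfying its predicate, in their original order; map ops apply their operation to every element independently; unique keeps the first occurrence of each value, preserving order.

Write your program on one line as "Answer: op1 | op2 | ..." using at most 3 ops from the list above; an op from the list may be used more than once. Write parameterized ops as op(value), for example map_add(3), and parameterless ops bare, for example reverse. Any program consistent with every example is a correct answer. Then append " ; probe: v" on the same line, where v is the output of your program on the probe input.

sort_desc | drop(1) | map_neg ; probe: [-39, -38, -33, -31, 6, 8, 18]

Check, running the answer program on each example:
  [16, -42, 39, 41] -> [41, 39, 16, -42] -> [39, 16, -42] -> [-39, -16, 42]
  [-25, 6, 20, -41, -43, 16] -> [20, 16, 6, -25, -41, -43] -> [16, 6, -25, -41, -43] -> [-16, -6, 25, 41, 43]
  [-2, 29, 6, -10, 50, 14] -> [50, 29, 14, 6, -2, -10] -> [29, 14, 6, -2, -10] -> [-29, -14, -6, 2, 10]
  [-10, -13, 7, -39, -13, 32, 37, 27, 43, 40] -> [43, 40, 37, 32, 27, 7, -10, -13, -13, -39] -> [40, 37, 32, 27, 7, -10, -13, -13, -39] -> [-40, -37, -32, -27, -7, 10, 13, 13, 39]
  probe: [39, -8, 31, -18, 39, 38, 33, -6] -> [39, 39, 38, 33, 31, -6, -8, -18] -> [39, 38, 33, 31, -6, -8, -18] -> [-39, -38, -33, -31, 6, 8, 18]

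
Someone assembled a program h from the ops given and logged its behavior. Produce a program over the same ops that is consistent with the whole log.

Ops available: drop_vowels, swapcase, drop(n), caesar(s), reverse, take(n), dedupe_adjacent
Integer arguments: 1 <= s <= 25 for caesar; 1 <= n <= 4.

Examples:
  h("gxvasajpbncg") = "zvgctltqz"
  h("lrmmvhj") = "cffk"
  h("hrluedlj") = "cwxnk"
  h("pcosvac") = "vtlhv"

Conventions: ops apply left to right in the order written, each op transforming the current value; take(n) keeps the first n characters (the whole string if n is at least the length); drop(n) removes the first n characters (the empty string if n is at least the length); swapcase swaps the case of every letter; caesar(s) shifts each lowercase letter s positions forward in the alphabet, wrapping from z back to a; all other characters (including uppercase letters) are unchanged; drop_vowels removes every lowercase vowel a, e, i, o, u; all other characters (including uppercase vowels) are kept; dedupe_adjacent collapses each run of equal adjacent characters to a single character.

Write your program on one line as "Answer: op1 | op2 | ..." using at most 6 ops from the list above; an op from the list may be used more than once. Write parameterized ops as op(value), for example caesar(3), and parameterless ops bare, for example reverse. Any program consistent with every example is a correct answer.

caesar(19) | swapcase | reverse | swapcase | drop_vowels

Check, running the answer program on each example:
  "gxvasajpbncg" -> "zqotltciugvz" -> "ZQOTLTCIUGVZ" -> "ZVGUICTLTOQZ" -> "zvguictltoqz" -> "zvgctltqz"
  "lrmmvhj" -> "ekffoac" -> "EKFFOAC" -> "CAOFFKE" -> "caoffke" -> "cffk"
  "hrluedlj" -> "akenxwec" -> "AKENXWEC" -> "CEWXNEKA" -> "cewxneka" -> "cwxnk"
  "pcosvac" -> "ivhlotv" -> "IVHLOTV" -> "VTOLHVI" -> "vtolhvi" -> "vtlhv"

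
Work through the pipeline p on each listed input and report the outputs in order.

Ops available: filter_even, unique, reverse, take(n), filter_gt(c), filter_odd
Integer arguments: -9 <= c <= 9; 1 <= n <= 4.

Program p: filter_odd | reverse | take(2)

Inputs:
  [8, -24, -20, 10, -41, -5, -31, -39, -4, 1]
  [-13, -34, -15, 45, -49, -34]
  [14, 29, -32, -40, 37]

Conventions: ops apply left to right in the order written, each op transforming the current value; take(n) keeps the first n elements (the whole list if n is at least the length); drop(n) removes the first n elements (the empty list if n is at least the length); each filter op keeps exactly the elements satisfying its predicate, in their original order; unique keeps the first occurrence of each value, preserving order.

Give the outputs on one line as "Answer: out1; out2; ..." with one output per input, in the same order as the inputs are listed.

Execution, op by op:
  [8, -24, -20, 10, -41, -5, -31, -39, -4, 1] -> [-41, -5, -31, -39, 1] -> [1, -39, -31, -5, -41] -> [1, -39]
  [-13, -34, -15, 45, -49, -34] -> [-13, -15, 45, -49] -> [-49, 45, -15, -13] -> [-49, 45]
  [14, 29, -32, -40, 37] -> [29, 37] -> [37, 29] -> [37, 29]

[1, -39]; [-49, 45]; [37, 29]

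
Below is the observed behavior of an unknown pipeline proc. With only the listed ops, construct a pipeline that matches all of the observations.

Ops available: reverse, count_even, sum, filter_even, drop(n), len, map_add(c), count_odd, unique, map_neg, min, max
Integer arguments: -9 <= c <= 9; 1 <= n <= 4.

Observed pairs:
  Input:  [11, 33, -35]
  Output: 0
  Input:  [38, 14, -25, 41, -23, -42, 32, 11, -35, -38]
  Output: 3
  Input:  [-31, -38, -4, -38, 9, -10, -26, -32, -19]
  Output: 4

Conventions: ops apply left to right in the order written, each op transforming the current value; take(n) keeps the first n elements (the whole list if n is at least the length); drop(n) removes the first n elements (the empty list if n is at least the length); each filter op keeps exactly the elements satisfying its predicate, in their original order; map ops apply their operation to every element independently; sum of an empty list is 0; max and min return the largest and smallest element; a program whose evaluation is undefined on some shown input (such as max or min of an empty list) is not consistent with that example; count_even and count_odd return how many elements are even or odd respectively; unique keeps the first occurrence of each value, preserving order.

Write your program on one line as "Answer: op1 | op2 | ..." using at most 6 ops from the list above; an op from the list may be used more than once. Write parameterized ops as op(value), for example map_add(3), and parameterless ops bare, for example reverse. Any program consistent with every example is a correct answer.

drop(3) | reverse | map_neg | reverse | count_even

Check, running the answer program on each example:
  [11, 33, -35] -> [] -> [] -> [] -> [] -> 0
  [38, 14, -25, 41, -23, -42, 32, 11, -35, -38] -> [41, -23, -42, 32, 11, -35, -38] -> [-38, -35, 11, 32, -42, -23, 41] -> [38, 35, -11, -32, 42, 23, -41] -> [-41, 23, 42, -32, -11, 35, 38] -> 3
  [-31, -38, -4, -38, 9, -10, -26, -32, -19] -> [-38, 9, -10, -26, -32, -19] -> [-19, -32, -26, -10, 9, -38] -> [19, 32, 26, 10, -9, 38] -> [38, -9, 10, 26, 32, 19] -> 4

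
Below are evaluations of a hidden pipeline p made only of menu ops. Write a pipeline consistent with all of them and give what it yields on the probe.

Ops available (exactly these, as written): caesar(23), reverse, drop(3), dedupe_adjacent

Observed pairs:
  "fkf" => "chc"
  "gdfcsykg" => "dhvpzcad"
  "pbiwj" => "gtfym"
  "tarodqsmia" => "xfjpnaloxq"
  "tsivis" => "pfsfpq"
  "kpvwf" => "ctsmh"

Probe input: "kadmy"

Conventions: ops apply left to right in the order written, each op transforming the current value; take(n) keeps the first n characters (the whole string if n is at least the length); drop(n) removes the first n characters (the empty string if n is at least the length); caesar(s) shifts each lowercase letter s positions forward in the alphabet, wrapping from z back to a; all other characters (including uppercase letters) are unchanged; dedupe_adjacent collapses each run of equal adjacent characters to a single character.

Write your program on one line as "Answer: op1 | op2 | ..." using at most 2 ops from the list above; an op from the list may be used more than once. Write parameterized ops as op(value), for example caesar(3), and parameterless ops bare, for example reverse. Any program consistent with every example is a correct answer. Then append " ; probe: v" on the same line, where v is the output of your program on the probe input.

caesar(23) | reverse ; probe: "vjaxh"

Check, running the answer program on each example:
  "fkf" -> "chc" -> "chc"
  "gdfcsykg" -> "daczpvhd" -> "dhvpzcad"
  "pbiwj" -> "myftg" -> "gtfym"
  "tarodqsmia" -> "qxolanpjfx" -> "xfjpnaloxq"
  "tsivis" -> "qpfsfp" -> "pfsfpq"
  "kpvwf" -> "hmstc" -> "ctsmh"
  probe: "kadmy" -> "hxajv" -> "vjaxh"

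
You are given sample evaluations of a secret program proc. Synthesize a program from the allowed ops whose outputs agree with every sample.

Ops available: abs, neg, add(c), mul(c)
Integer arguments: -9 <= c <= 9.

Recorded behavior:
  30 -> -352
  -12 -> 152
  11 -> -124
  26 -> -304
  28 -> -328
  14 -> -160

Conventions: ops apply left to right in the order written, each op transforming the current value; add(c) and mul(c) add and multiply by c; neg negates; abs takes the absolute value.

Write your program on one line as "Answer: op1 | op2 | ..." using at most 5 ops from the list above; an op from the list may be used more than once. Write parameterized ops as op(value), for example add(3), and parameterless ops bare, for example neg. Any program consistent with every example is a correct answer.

mul(-6) | neg | add(-4) | mul(-2)

Check, running the answer program on each example:
  30 -> -180 -> 180 -> 176 -> -352
  -12 -> 72 -> -72 -> -76 -> 152
  11 -> -66 -> 66 -> 62 -> -124
  26 -> -156 -> 156 -> 152 -> -304
  28 -> -168 -> 168 -> 164 -> -328
  14 -> -84 -> 84 -> 80 -> -160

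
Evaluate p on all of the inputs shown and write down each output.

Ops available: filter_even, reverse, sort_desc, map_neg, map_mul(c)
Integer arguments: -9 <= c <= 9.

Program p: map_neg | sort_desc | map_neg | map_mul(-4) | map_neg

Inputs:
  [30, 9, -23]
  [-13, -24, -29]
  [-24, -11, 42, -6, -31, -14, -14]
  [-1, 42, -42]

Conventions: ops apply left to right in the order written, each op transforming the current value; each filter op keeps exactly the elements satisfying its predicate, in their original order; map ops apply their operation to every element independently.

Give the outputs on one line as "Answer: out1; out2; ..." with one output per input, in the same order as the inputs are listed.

[-92, 36, 120]; [-116, -96, -52]; [-124, -96, -56, -56, -44, -24, 168]; [-168, -4, 168]

Execution, op by op:
  [30, 9, -23] -> [-30, -9, 23] -> [23, -9, -30] -> [-23, 9, 30] -> [92, -36, -120] -> [-92, 36, 120]
  [-13, -24, -29] -> [13, 24, 29] -> [29, 24, 13] -> [-29, -24, -13] -> [116, 96, 52] -> [-116, -96, -52]
  [-24, -11, 42, -6, -31, -14, -14] -> [24, 11, -42, 6, 31, 14, 14] -> [31, 24, 14, 14, 11, 6, -42] -> [-31, -24, -14, -14, -11, -6, 42] -> [124, 96, 56, 56, 44, 24, -168] -> [-124, -96, -56, -56, -44, -24, 168]
  [-1, 42, -42] -> [1, -42, 42] -> [42, 1, -42] -> [-42, -1, 42] -> [168, 4, -168] -> [-168, -4, 168]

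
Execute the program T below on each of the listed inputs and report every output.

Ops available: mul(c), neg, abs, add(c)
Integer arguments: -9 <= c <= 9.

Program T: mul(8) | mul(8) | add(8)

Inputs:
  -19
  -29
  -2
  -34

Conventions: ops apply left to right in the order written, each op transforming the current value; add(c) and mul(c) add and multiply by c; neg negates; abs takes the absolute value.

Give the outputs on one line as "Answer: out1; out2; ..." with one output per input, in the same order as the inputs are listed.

Execution, op by op:
  -19 -> -152 -> -1216 -> -1208
  -29 -> -232 -> -1856 -> -1848
  -2 -> -16 -> -128 -> -120
  -34 -> -272 -> -2176 -> -2168

-1208; -1848; -120; -2168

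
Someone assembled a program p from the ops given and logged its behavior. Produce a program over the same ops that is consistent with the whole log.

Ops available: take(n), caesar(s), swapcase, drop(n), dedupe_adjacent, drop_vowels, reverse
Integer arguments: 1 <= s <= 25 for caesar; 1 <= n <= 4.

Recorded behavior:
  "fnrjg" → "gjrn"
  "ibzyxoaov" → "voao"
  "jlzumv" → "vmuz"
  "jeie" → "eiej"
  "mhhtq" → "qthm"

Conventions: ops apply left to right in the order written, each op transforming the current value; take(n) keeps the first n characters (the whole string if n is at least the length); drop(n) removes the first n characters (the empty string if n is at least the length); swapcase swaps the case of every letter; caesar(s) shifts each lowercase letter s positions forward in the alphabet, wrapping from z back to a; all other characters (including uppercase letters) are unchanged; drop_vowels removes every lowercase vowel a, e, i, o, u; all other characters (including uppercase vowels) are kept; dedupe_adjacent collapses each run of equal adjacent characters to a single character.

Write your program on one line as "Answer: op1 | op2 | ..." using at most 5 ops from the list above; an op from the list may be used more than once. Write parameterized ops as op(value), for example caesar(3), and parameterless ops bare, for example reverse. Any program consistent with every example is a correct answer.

swapcase | reverse | dedupe_adjacent | swapcase | take(4)

Check, running the answer program on each example:
  "fnrjg" -> "FNRJG" -> "GJRNF" -> "GJRNF" -> "gjrnf" -> "gjrn"
  "ibzyxoaov" -> "IBZYXOAOV" -> "VOAOXYZBI" -> "VOAOXYZBI" -> "voaoxyzbi" -> "voao"
  "jlzumv" -> "JLZUMV" -> "VMUZLJ" -> "VMUZLJ" -> "vmuzlj" -> "vmuz"
  "jeie" -> "JEIE" -> "EIEJ" -> "EIEJ" -> "eiej" -> "eiej"
  "mhhtq" -> "MHHTQ" -> "QTHHM" -> "QTHM" -> "qthm" -> "qthm"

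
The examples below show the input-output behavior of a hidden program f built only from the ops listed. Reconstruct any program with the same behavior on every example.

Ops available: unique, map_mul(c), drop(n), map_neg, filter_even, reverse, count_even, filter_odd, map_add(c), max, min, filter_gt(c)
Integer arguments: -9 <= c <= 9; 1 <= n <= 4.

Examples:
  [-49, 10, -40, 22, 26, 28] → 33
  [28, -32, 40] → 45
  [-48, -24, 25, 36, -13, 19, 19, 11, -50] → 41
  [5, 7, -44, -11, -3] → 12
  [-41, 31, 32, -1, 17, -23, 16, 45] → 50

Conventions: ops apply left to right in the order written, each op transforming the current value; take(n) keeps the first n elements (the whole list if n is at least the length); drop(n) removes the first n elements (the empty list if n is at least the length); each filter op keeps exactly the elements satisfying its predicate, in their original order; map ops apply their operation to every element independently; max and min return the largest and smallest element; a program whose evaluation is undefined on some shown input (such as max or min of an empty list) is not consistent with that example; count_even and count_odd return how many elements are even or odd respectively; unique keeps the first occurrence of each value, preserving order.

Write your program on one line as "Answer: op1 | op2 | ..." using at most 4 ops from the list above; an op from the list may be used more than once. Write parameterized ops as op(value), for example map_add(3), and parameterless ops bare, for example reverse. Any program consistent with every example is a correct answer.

map_add(-4) | unique | map_add(9) | max

Check, running the answer program on each example:
  [-49, 10, -40, 22, 26, 28] -> [-53, 6, -44, 18, 22, 24] -> [-53, 6, -44, 18, 22, 24] -> [-44, 15, -35, 27, 31, 33] -> 33
  [28, -32, 40] -> [24, -36, 36] -> [24, -36, 36] -> [33, -27, 45] -> 45
  [-48, -24, 25, 36, -13, 19, 19, 11, -50] -> [-52, -28, 21, 32, -17, 15, 15, 7, -54] -> [-52, -28, 21, 32, -17, 15, 7, -54] -> [-43, -19, 30, 41, -8, 24, 16, -45] -> 41
  [5, 7, -44, -11, -3] -> [1, 3, -48, -15, -7] -> [1, 3, -48, -15, -7] -> [10, 12, -39, -6, 2] -> 12
  [-41, 31, 32, -1, 17, -23, 16, 45] -> [-45, 27, 28, -5, 13, -27, 12, 41] -> [-45, 27, 28, -5, 13, -27, 12, 41] -> [-36, 36, 37, 4, 22, -18, 21, 50] -> 50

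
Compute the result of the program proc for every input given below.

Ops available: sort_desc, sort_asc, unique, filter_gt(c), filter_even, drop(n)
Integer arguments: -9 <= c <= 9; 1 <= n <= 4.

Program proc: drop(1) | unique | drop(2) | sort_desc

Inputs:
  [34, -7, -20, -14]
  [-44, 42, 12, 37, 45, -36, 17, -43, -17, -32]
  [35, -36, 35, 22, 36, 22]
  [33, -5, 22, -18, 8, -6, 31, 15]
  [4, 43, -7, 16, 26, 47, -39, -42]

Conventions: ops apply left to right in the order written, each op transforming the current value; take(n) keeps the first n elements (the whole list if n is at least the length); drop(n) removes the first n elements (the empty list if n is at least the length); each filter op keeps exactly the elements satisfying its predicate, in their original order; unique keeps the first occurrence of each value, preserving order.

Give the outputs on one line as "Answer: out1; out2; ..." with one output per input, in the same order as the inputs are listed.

Execution, op by op:
  [34, -7, -20, -14] -> [-7, -20, -14] -> [-7, -20, -14] -> [-14] -> [-14]
  [-44, 42, 12, 37, 45, -36, 17, -43, -17, -32] -> [42, 12, 37, 45, -36, 17, -43, -17, -32] -> [42, 12, 37, 45, -36, 17, -43, -17, -32] -> [37, 45, -36, 17, -43, -17, -32] -> [45, 37, 17, -17, -32, -36, -43]
  [35, -36, 35, 22, 36, 22] -> [-36, 35, 22, 36, 22] -> [-36, 35, 22, 36] -> [22, 36] -> [36, 22]
  [33, -5, 22, -18, 8, -6, 31, 15] -> [-5, 22, -18, 8, -6, 31, 15] -> [-5, 22, -18, 8, -6, 31, 15] -> [-18, 8, -6, 31, 15] -> [31, 15, 8, -6, -18]
  [4, 43, -7, 16, 26, 47, -39, -42] -> [43, -7, 16, 26, 47, -39, -42] -> [43, -7, 16, 26, 47, -39, -42] -> [16, 26, 47, -39, -42] -> [47, 26, 16, -39, -42]

[-14]; [45, 37, 17, -17, -32, -36, -43]; [36, 22]; [31, 15, 8, -6, -18]; [47, 26, 16, -39, -42]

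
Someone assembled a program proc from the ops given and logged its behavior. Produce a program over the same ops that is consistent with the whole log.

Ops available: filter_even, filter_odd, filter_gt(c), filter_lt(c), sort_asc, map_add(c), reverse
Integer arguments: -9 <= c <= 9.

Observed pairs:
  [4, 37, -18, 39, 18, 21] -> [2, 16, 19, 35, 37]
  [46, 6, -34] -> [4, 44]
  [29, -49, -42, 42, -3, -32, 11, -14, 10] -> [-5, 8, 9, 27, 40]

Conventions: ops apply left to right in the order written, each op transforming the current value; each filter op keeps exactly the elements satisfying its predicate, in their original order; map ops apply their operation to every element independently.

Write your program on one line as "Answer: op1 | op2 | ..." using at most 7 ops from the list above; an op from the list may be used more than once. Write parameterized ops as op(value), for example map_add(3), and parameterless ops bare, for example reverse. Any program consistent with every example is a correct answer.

filter_gt(-5) | map_add(-3) | map_add(8) | map_add(-3) | map_add(-4) | sort_asc

Check, running the answer program on each example:
  [4, 37, -18, 39, 18, 21] -> [4, 37, 39, 18, 21] -> [1, 34, 36, 15, 18] -> [9, 42, 44, 23, 26] -> [6, 39, 41, 20, 23] -> [2, 35, 37, 16, 19] -> [2, 16, 19, 35, 37]
  [46, 6, -34] -> [46, 6] -> [43, 3] -> [51, 11] -> [48, 8] -> [44, 4] -> [4, 44]
  [29, -49, -42, 42, -3, -32, 11, -14, 10] -> [29, 42, -3, 11, 10] -> [26, 39, -6, 8, 7] -> [34, 47, 2, 16, 15] -> [31, 44, -1, 13, 12] -> [27, 40, -5, 9, 8] -> [-5, 8, 9, 27, 40]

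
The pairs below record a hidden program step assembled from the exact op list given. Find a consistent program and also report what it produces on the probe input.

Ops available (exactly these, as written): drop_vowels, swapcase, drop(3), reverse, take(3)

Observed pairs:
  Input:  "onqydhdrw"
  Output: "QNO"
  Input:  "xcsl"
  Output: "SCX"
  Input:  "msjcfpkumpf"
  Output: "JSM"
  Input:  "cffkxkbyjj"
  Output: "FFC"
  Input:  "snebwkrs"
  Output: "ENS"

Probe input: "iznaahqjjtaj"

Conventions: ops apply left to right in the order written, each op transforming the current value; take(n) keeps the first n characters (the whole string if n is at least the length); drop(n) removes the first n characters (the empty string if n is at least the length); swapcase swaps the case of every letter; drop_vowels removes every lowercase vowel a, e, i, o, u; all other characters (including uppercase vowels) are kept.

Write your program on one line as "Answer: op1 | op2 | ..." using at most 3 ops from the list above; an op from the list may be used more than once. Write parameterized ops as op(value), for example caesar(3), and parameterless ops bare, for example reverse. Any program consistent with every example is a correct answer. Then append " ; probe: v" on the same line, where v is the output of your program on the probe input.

take(3) | reverse | swapcase ; probe: "NZI"

Check, running the answer program on each example:
  "onqydhdrw" -> "onq" -> "qno" -> "QNO"
  "xcsl" -> "xcs" -> "scx" -> "SCX"
  "msjcfpkumpf" -> "msj" -> "jsm" -> "JSM"
  "cffkxkbyjj" -> "cff" -> "ffc" -> "FFC"
  "snebwkrs" -> "sne" -> "ens" -> "ENS"
  probe: "iznaahqjjtaj" -> "izn" -> "nzi" -> "NZI"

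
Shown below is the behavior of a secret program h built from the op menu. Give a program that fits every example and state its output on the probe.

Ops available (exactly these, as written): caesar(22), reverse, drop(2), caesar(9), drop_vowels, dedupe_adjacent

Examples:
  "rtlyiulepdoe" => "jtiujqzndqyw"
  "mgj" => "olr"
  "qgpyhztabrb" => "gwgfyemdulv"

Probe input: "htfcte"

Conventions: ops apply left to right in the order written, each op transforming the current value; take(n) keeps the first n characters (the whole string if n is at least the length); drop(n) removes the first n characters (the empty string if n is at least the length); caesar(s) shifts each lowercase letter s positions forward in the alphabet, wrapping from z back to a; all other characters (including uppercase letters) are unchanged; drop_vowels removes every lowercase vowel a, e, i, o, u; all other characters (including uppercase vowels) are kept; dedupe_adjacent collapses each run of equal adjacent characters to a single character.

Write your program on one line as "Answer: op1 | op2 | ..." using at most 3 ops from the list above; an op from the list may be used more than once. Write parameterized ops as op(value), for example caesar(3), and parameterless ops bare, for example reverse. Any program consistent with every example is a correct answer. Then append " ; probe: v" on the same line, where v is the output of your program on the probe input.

caesar(22) | caesar(9) | reverse ; probe: "jyhkym"

Check, running the answer program on each example:
  "rtlyiulepdoe" -> "nphueqhalzka" -> "wyqdnzqjuitj" -> "jtiujqzndqyw"
  "mgj" -> "icf" -> "rlo" -> "olr"
  "qgpyhztabrb" -> "mcludvpwxnx" -> "vludmeyfgwg" -> "gwgfyemdulv"
  probe: "htfcte" -> "dpbypa" -> "mykhyj" -> "jyhkym"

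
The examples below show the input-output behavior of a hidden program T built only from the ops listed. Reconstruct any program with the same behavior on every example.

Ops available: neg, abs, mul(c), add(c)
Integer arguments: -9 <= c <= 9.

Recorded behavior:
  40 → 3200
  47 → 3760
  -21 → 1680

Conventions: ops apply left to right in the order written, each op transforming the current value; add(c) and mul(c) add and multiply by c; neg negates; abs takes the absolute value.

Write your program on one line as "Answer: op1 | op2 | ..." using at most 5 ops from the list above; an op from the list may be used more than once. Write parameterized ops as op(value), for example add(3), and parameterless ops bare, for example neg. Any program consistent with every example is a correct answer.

abs | mul(-8) | mul(-2) | mul(5)

Check, running the answer program on each example:
  40 -> 40 -> -320 -> 640 -> 3200
  47 -> 47 -> -376 -> 752 -> 3760
  -21 -> 21 -> -168 -> 336 -> 1680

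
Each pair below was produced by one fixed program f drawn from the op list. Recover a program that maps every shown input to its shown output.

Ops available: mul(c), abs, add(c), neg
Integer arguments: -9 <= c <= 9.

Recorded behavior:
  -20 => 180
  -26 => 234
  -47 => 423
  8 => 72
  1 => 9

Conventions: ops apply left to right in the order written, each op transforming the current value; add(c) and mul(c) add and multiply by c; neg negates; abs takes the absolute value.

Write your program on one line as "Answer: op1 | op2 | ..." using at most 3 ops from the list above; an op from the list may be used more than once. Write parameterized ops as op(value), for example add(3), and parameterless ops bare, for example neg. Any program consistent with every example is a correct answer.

mul(-9) | neg | abs

Check, running the answer program on each example:
  -20 -> 180 -> -180 -> 180
  -26 -> 234 -> -234 -> 234
  -47 -> 423 -> -423 -> 423
  8 -> -72 -> 72 -> 72
  1 -> -9 -> 9 -> 9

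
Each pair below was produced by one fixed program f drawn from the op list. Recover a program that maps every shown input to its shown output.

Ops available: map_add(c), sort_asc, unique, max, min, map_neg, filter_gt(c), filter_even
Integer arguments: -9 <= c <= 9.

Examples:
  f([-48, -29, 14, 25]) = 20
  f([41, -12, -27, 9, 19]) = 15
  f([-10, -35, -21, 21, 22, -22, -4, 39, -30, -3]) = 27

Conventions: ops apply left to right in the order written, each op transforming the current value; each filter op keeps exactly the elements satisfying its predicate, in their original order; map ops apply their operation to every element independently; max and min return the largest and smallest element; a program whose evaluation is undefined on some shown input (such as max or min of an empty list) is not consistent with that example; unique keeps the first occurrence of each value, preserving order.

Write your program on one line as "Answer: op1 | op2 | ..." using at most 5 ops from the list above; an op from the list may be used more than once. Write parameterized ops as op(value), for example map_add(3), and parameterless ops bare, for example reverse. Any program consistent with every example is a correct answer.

map_add(6) | sort_asc | filter_gt(4) | min

Check, running the answer program on each example:
  [-48, -29, 14, 25] -> [-42, -23, 20, 31] -> [-42, -23, 20, 31] -> [20, 31] -> 20
  [41, -12, -27, 9, 19] -> [47, -6, -21, 15, 25] -> [-21, -6, 15, 25, 47] -> [15, 25, 47] -> 15
  [-10, -35, -21, 21, 22, -22, -4, 39, -30, -3] -> [-4, -29, -15, 27, 28, -16, 2, 45, -24, 3] -> [-29, -24, -16, -15, -4, 2, 3, 27, 28, 45] -> [27, 28, 45] -> 27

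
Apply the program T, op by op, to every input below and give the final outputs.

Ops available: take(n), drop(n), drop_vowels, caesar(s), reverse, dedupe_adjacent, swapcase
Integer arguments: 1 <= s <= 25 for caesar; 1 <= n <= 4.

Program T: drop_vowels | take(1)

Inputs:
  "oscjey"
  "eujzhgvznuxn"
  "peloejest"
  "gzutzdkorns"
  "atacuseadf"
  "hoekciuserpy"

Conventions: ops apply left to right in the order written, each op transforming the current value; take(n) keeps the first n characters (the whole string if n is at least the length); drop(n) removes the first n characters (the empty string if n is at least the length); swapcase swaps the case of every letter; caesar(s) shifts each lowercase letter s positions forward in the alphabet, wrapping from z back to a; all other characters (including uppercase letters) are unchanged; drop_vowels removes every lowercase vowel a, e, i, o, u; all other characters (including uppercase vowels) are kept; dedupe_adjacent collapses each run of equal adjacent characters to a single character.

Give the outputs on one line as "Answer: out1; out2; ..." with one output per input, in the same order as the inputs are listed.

Execution, op by op:
  "oscjey" -> "scjy" -> "s"
  "eujzhgvznuxn" -> "jzhgvznxn" -> "j"
  "peloejest" -> "pljst" -> "p"
  "gzutzdkorns" -> "gztzdkrns" -> "g"
  "atacuseadf" -> "tcsdf" -> "t"
  "hoekciuserpy" -> "hkcsrpy" -> "h"

"s"; "j"; "p"; "g"; "t"; "h"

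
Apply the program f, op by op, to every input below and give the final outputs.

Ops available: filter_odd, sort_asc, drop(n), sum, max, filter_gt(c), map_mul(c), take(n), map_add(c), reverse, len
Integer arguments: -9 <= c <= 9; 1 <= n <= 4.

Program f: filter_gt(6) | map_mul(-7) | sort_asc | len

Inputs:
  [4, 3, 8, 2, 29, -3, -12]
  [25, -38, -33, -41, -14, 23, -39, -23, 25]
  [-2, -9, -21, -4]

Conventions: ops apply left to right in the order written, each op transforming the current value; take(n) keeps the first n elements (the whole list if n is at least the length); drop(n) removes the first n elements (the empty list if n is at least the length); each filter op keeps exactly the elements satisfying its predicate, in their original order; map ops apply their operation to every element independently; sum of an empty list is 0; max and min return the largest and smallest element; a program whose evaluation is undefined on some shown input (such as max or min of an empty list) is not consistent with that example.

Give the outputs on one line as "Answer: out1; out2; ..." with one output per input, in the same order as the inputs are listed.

Execution, op by op:
  [4, 3, 8, 2, 29, -3, -12] -> [8, 29] -> [-56, -203] -> [-203, -56] -> 2
  [25, -38, -33, -41, -14, 23, -39, -23, 25] -> [25, 23, 25] -> [-175, -161, -175] -> [-175, -175, -161] -> 3
  [-2, -9, -21, -4] -> [] -> [] -> [] -> 0

2; 3; 0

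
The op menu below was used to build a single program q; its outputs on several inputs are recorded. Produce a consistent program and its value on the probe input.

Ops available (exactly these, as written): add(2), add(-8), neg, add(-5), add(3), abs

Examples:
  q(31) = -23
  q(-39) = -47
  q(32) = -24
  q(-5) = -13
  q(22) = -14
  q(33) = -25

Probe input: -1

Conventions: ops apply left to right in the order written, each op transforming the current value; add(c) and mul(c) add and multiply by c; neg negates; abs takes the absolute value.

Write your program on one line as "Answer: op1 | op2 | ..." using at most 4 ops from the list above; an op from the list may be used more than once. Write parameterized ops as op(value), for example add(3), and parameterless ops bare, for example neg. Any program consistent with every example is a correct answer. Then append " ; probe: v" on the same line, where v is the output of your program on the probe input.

add(-8) | abs | neg ; probe: -9

Check, running the answer program on each example:
  31 -> 23 -> 23 -> -23
  -39 -> -47 -> 47 -> -47
  32 -> 24 -> 24 -> -24
  -5 -> -13 -> 13 -> -13
  22 -> 14 -> 14 -> -14
  33 -> 25 -> 25 -> -25
  probe: -1 -> -9 -> 9 -> -9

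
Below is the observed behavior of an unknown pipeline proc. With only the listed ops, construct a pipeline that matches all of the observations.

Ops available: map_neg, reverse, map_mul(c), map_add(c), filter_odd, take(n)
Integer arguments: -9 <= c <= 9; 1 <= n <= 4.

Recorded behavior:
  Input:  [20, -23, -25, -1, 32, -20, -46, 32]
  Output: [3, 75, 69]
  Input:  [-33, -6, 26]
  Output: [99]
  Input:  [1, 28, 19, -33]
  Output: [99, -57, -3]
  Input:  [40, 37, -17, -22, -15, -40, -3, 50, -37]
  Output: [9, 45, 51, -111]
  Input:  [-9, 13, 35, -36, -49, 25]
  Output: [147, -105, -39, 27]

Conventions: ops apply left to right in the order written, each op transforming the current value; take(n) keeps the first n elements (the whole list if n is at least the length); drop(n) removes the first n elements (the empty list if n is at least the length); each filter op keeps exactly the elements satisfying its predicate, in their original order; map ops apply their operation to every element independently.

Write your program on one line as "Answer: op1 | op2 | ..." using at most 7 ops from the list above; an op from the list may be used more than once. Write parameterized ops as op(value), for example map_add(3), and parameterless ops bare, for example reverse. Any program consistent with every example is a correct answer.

reverse | filter_odd | reverse | take(4) | reverse | map_mul(-3)

Check, running the answer program on each example:
  [20, -23, -25, -1, 32, -20, -46, 32] -> [32, -46, -20, 32, -1, -25, -23, 20] -> [-1, -25, -23] -> [-23, -25, -1] -> [-23, -25, -1] -> [-1, -25, -23] -> [3, 75, 69]
  [-33, -6, 26] -> [26, -6, -33] -> [-33] -> [-33] -> [-33] -> [-33] -> [99]
  [1, 28, 19, -33] -> [-33, 19, 28, 1] -> [-33, 19, 1] -> [1, 19, -33] -> [1, 19, -33] -> [-33, 19, 1] -> [99, -57, -3]
  [40, 37, -17, -22, -15, -40, -3, 50, -37] -> [-37, 50, -3, -40, -15, -22, -17, 37, 40] -> [-37, -3, -15, -17, 37] -> [37, -17, -15, -3, -37] -> [37, -17, -15, -3] -> [-3, -15, -17, 37] -> [9, 45, 51, -111]
  [-9, 13, 35, -36, -49, 25] -> [25, -49, -36, 35, 13, -9] -> [25, -49, 35, 13, -9] -> [-9, 13, 35, -49, 25] -> [-9, 13, 35, -49] -> [-49, 35, 13, -9] -> [147, -105, -39, 27]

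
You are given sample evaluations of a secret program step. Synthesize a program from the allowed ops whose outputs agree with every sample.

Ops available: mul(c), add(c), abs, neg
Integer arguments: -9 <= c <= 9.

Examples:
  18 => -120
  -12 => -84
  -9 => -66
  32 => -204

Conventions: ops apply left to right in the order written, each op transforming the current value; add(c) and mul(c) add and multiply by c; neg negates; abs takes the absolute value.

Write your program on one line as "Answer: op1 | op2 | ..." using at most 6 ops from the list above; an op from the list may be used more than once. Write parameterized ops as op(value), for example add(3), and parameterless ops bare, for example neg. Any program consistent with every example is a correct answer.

abs | mul(3) | add(8) | add(-2) | neg | mul(2)

Check, running the answer program on each example:
  18 -> 18 -> 54 -> 62 -> 60 -> -60 -> -120
  -12 -> 12 -> 36 -> 44 -> 42 -> -42 -> -84
  -9 -> 9 -> 27 -> 35 -> 33 -> -33 -> -66
  32 -> 32 -> 96 -> 104 -> 102 -> -102 -> -204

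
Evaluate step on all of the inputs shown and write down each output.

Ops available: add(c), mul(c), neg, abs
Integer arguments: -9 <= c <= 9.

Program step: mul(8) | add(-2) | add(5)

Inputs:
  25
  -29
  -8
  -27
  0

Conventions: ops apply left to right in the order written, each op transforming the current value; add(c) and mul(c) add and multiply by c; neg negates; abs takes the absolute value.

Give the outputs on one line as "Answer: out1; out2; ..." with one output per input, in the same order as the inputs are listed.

Execution, op by op:
  25 -> 200 -> 198 -> 203
  -29 -> -232 -> -234 -> -229
  -8 -> -64 -> -66 -> -61
  -27 -> -216 -> -218 -> -213
  0 -> 0 -> -2 -> 3

203; -229; -61; -213; 3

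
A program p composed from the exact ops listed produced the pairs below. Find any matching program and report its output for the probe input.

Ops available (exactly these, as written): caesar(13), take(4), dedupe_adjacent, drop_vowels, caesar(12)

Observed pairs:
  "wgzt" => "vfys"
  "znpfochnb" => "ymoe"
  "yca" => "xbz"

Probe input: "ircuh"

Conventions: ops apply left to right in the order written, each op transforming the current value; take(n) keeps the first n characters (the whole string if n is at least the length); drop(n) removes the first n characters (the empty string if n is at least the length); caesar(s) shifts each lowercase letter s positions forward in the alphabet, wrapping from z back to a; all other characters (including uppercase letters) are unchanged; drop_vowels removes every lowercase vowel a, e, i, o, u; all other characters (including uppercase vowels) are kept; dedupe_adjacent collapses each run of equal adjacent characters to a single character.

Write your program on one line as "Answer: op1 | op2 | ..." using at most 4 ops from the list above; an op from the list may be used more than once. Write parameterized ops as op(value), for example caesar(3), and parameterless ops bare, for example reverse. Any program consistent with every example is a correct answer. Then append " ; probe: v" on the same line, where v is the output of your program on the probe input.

caesar(12) | take(4) | caesar(13) ; probe: "hqbt"

Check, running the answer program on each example:
  "wgzt" -> "islf" -> "islf" -> "vfys"
  "znpfochnb" -> "lzbraotzn" -> "lzbr" -> "ymoe"
  "yca" -> "kom" -> "kom" -> "xbz"
  probe: "ircuh" -> "udogt" -> "udog" -> "hqbt"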